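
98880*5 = 494400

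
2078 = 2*1039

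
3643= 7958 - 4315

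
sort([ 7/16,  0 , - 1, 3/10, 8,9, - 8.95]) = [ - 8.95,  -  1,0, 3/10,  7/16,8, 9 ]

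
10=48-38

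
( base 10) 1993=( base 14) A25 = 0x7c9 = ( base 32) 1u9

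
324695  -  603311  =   - 278616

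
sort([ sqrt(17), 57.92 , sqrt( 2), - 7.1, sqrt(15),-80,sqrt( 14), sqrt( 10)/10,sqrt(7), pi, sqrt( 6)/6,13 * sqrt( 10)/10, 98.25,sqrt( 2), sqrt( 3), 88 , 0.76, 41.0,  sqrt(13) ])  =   [  -  80,-7.1,  sqrt( 10 )/10 , sqrt (6)/6,0.76, sqrt (2), sqrt(2), sqrt( 3), sqrt (7), pi, sqrt (13), sqrt( 14),  sqrt( 15 ), 13 * sqrt(10)/10,sqrt ( 17 ),41.0, 57.92,88,98.25] 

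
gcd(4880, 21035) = 5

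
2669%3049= 2669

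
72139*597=43066983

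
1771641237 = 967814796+803826441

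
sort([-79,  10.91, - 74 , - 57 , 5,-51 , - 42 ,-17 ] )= [ - 79, - 74, -57, - 51, - 42, - 17,5, 10.91 ]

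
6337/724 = 8+545/724 =8.75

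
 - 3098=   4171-7269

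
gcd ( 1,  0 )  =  1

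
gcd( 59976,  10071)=9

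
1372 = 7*196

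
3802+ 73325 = 77127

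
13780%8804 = 4976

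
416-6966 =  - 6550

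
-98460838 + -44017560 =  - 142478398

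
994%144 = 130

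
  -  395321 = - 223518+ - 171803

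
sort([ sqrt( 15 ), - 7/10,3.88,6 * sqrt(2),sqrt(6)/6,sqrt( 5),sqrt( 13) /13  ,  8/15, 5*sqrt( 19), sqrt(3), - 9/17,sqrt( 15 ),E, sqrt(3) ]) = [ - 7/10, - 9/17, sqrt (13 )/13,sqrt(6 )/6,  8/15,sqrt(3 ),sqrt(3),sqrt(5),E,sqrt ( 15 ),sqrt(15),  3.88, 6*sqrt(2),5 * sqrt(19)] 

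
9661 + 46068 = 55729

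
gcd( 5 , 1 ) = 1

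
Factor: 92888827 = 29^1 * 3203063^1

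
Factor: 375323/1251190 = 2^( - 1 )*5^ ( - 1)*13^1*28871^1 * 125119^( - 1)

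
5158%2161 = 836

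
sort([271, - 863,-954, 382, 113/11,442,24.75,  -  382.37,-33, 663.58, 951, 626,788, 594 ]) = [  -  954, - 863, - 382.37, - 33, 113/11, 24.75,271, 382, 442, 594, 626, 663.58,788,951 ] 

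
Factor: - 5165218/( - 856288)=2^( - 4)*26759^ ( - 1)*2582609^1 = 2582609/428144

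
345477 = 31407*11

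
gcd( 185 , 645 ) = 5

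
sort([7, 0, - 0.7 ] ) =[ - 0.7,0, 7]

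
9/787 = 9/787 = 0.01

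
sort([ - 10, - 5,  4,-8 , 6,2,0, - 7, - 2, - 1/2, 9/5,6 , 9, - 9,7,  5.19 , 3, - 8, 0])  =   [ - 10,-9, - 8, - 8, -7, - 5, - 2, - 1/2,0, 0,9/5,2,3, 4,5.19 , 6,6, 7 , 9 ] 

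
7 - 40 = -33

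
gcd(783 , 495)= 9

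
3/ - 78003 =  - 1 + 26000/26001 = - 0.00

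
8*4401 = 35208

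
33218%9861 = 3635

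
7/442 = 7/442 = 0.02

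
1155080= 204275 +950805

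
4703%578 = 79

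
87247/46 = 1896 + 31/46 = 1896.67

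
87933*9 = 791397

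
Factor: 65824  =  2^5*11^2*17^1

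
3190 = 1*3190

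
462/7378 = 33/527   =  0.06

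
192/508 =48/127 = 0.38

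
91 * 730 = 66430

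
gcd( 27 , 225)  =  9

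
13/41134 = 13/41134 = 0.00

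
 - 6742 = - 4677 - 2065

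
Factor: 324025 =5^2*13^1*997^1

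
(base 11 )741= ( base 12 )624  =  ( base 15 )3e7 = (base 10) 892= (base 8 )1574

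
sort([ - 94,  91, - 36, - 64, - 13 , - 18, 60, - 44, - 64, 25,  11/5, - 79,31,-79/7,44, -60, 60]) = [ - 94, - 79  , - 64,-64, - 60, - 44,-36, -18, - 13,-79/7,11/5,25,31,44,60,60,  91]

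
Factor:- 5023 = -5023^1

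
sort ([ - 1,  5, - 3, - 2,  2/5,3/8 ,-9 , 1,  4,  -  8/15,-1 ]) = [- 9, - 3, - 2 ,-1, - 1,-8/15, 3/8,2/5,1 , 4 , 5]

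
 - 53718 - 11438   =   - 65156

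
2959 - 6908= -3949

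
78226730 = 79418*985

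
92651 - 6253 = 86398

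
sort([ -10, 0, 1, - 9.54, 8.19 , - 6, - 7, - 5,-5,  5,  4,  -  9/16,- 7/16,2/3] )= [-10, - 9.54,- 7, - 6, - 5,  -  5, - 9/16,-7/16,0,2/3,1,4, 5, 8.19 ] 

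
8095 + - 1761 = 6334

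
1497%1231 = 266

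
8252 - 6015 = 2237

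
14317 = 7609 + 6708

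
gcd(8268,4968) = 12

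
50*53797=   2689850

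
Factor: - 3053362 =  - 2^1  *  13^1 * 117437^1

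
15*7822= 117330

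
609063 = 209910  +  399153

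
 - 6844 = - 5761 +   -  1083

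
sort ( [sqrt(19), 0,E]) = [ 0, E, sqrt( 19)]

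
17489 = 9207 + 8282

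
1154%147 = 125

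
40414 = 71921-31507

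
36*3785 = 136260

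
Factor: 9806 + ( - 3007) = 13^1*523^1 = 6799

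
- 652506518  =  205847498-858354016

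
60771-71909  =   - 11138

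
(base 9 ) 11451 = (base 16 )1dec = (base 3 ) 101111201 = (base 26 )b8g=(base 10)7660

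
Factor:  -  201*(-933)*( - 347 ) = -65073951 = - 3^2 * 67^1*311^1 * 347^1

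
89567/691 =129 + 428/691 = 129.62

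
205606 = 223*922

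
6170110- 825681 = 5344429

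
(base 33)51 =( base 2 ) 10100110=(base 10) 166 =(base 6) 434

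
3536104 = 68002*52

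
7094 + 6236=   13330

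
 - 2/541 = -2/541 = - 0.00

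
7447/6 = 1241+1/6 = 1241.17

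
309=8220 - 7911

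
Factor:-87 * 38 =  - 2^1*3^1*19^1*29^1 =-  3306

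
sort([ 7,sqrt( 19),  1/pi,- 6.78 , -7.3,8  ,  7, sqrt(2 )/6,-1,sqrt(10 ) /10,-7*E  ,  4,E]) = [ - 7 * E, - 7.3, - 6.78, - 1, sqrt( 2)/6, sqrt( 10 )/10 , 1/pi,E,  4 , sqrt( 19 ),  7, 7 , 8 ] 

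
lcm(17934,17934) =17934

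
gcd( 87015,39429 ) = 3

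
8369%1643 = 154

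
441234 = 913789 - 472555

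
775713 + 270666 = 1046379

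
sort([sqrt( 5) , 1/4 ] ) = [1/4,sqrt(5)]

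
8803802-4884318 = 3919484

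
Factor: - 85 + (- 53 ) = - 2^1 * 3^1*23^1 = -138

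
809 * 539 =436051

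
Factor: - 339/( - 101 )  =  3^1  *  101^( - 1)*113^1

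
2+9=11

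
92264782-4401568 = 87863214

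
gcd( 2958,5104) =58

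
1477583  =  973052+504531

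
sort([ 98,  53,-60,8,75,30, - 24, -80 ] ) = [ - 80, - 60, - 24,8,30,53, 75, 98]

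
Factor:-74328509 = -74328509^1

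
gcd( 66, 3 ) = 3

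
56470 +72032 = 128502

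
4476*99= 443124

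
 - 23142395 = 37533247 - 60675642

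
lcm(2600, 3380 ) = 33800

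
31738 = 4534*7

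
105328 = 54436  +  50892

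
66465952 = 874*76048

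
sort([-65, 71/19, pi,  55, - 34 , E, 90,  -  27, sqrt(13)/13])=[ - 65,-34, -27,sqrt(13 ) /13,E , pi,71/19,55, 90] 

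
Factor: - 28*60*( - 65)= 109200=2^4*3^1*5^2*7^1*13^1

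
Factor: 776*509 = 2^3*97^1*509^1 = 394984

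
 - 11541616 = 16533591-28075207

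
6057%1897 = 366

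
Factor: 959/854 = 137/122 = 2^(  -  1) * 61^( - 1)*137^1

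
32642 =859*38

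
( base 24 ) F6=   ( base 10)366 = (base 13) 222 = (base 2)101101110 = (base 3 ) 111120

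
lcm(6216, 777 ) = 6216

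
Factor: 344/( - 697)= - 2^3 * 17^( - 1) * 41^( - 1)*43^1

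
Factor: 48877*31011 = 3^1*37^1*1321^1*10337^1= 1515724647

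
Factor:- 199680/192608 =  - 2^5*3^1* 5^1 *463^(-1 )=-  480/463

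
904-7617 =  - 6713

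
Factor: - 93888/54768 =-12/7= - 2^2*3^1*7^( - 1)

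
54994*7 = 384958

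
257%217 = 40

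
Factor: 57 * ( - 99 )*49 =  -3^3*7^2*11^1*19^1  =  - 276507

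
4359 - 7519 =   -  3160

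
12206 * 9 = 109854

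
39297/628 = 39297/628 = 62.57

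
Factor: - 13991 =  - 17^1 * 823^1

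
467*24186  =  11294862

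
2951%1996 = 955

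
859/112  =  859/112 = 7.67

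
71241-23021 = 48220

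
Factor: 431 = 431^1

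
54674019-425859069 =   -  371185050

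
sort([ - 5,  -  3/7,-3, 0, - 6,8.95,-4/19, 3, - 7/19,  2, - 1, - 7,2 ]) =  [ - 7,- 6, - 5,-3, - 1 , - 3/7,  -  7/19, - 4/19, 0, 2, 2, 3, 8.95 ] 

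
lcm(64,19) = 1216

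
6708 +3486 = 10194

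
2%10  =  2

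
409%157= 95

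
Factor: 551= 19^1 * 29^1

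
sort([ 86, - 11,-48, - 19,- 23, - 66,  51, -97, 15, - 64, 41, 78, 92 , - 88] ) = [ - 97, - 88, - 66, - 64, - 48, - 23, - 19, - 11,15, 41 , 51, 78 , 86, 92]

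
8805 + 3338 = 12143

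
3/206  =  3/206 = 0.01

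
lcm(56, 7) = 56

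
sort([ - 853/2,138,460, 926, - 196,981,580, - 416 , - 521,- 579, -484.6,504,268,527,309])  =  [ - 579 ,  -  521, - 484.6 , - 853/2,-416, - 196,  138,268,309,460,504,527,580, 926,  981 ]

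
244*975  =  237900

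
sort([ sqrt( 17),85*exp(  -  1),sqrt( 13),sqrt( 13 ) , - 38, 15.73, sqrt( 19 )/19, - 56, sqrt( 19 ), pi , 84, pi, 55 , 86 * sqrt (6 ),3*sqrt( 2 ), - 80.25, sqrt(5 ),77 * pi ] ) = [ - 80.25, -56, - 38, sqrt( 19)/19, sqrt( 5), pi , pi , sqrt(13),sqrt( 13 ), sqrt( 17 ),3*sqrt( 2 ) , sqrt( 19),  15.73, 85  *exp( - 1),55, 84, 86*  sqrt(6 ),  77*pi]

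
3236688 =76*42588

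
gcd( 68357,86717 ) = 17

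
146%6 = 2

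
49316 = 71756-22440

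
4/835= 4/835 = 0.00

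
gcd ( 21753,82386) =9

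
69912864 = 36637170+33275694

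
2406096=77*31248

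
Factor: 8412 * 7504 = 63123648 = 2^6*3^1*7^1*67^1 * 701^1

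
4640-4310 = 330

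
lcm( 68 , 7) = 476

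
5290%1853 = 1584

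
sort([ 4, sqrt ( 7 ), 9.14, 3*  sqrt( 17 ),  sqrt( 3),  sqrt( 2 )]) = [sqrt(2), sqrt (3),sqrt(7 ), 4,9.14, 3*sqrt( 17)]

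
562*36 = 20232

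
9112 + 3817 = 12929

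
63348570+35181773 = 98530343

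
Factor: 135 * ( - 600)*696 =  - 56376000   =  - 2^6*3^5*5^3*29^1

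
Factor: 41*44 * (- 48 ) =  - 2^6*3^1*11^1 * 41^1=- 86592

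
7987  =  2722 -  - 5265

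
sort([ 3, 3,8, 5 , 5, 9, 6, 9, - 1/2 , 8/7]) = [ - 1/2, 8/7, 3,3, 5,5, 6,  8, 9,9]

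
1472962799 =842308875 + 630653924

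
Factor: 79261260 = 2^2*3^1*5^1 *13^1*307^1  *  331^1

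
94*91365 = 8588310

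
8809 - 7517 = 1292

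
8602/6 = 1433 + 2/3  =  1433.67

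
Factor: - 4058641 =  - 37^1*43^1*2551^1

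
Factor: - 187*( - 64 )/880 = 68/5 = 2^2  *  5^( - 1)*17^1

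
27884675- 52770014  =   - 24885339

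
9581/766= 9581/766 =12.51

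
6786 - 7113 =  - 327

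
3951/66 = 59 + 19/22=59.86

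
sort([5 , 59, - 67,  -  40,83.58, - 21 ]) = [-67,-40, - 21, 5, 59 , 83.58 ]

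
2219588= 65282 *34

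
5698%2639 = 420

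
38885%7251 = 2630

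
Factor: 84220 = 2^2*5^1*4211^1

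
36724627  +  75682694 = 112407321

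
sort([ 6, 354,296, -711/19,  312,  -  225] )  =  [-225,-711/19 , 6 , 296, 312 , 354 ] 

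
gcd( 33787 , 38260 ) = 1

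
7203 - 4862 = 2341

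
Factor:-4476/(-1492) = 3 = 3^1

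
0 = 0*38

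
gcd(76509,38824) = 1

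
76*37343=2838068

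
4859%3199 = 1660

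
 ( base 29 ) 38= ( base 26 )3H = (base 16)5F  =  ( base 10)95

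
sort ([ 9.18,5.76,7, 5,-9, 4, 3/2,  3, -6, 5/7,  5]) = [ - 9, - 6,5/7,  3/2,  3, 4, 5, 5,  5.76,7, 9.18]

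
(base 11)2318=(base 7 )11606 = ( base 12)1918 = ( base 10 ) 3044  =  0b101111100100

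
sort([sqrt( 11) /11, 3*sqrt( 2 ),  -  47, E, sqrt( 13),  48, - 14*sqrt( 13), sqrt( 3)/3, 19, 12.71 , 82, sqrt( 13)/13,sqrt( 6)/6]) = [-14*  sqrt(13), -47, sqrt( 13)/13,sqrt(11)/11,sqrt( 6) /6, sqrt(3)/3,E, sqrt(13), 3*sqrt (2), 12.71, 19,48,82]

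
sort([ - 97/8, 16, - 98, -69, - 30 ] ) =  [ - 98, - 69,-30, - 97/8, 16 ] 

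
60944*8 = 487552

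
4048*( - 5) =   -  20240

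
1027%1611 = 1027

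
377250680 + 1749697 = 379000377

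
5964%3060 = 2904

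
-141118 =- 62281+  - 78837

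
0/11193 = 0 = 0.00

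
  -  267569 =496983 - 764552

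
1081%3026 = 1081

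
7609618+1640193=9249811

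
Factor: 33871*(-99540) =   -  3371519340 = -2^2*3^2 *5^1*7^1*79^1*33871^1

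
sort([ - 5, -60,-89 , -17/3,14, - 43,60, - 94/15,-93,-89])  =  [-93,  -  89, - 89,-60, - 43, -94/15,-17/3, - 5,14, 60]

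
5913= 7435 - 1522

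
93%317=93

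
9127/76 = 9127/76= 120.09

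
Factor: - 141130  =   - 2^1*5^1*11^1*1283^1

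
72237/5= 72237/5 = 14447.40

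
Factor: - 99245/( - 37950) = 2^(-1)*3^( - 1)*5^( - 1)*11^( - 1 ) * 863^1 = 863/330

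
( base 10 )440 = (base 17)18F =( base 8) 670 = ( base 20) 120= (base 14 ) 236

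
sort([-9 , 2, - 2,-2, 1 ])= [  -  9, - 2,-2, 1,2 ]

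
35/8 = 35/8= 4.38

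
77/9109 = 77/9109 = 0.01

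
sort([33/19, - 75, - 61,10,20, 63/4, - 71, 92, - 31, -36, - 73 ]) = [ - 75 , - 73,-71, - 61, - 36,- 31, 33/19 , 10,63/4,20, 92]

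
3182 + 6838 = 10020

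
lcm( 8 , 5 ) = 40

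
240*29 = 6960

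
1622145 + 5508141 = 7130286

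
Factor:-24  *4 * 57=- 5472 = - 2^5*3^2*19^1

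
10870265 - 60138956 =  - 49268691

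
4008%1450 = 1108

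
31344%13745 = 3854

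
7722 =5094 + 2628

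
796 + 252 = 1048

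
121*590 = 71390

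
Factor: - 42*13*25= - 13650 =- 2^1 * 3^1*5^2*7^1*13^1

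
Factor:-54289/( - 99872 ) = 2^( - 5)*233^2*3121^(-1)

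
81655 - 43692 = 37963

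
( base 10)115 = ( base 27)47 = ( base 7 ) 223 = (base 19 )61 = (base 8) 163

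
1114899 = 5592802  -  4477903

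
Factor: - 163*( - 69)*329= 3^1*  7^1*23^1*47^1*163^1 = 3700263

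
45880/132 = 347 +19/33 = 347.58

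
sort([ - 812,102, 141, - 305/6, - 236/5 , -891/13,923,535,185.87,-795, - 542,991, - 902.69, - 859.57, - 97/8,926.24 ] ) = [-902.69,  -  859.57,-812,-795,  -  542, - 891/13, - 305/6, - 236/5 , - 97/8,102,141,185.87,535 , 923,926.24,991]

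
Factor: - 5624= - 2^3*19^1*37^1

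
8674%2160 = 34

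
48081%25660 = 22421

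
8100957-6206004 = 1894953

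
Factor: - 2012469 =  - 3^1*670823^1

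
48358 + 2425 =50783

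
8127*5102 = 41463954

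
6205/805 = 1241/161 = 7.71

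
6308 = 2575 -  - 3733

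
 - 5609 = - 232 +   -  5377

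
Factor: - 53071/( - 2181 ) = 3^(- 1 )*73^1 = 73/3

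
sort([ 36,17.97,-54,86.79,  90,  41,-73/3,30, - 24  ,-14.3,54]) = [ - 54, - 73/3, - 24, - 14.3,17.97,30 , 36, 41,54,86.79,90]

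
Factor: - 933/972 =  - 2^( - 2 ) *3^(-4 )*311^1 =- 311/324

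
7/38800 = 7/38800 = 0.00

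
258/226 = 129/113 = 1.14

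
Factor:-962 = -2^1*13^1*37^1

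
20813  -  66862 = -46049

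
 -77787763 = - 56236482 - 21551281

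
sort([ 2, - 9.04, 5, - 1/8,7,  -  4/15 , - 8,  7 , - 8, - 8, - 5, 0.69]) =[ - 9.04, - 8, - 8, - 8, - 5,-4/15, - 1/8, 0.69, 2, 5,7,7 ] 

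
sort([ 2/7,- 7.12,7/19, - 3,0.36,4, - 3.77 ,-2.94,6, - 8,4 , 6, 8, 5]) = [ - 8, - 7.12, - 3.77, - 3, -2.94,2/7, 0.36,7/19,4  ,  4, 5,6,6 , 8]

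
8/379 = 8/379 = 0.02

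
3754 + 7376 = 11130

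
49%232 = 49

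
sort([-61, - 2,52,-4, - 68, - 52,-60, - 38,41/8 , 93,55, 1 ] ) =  [ - 68,-61, - 60,  -  52, - 38  ,-4, - 2 , 1, 41/8,52, 55,93]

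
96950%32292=74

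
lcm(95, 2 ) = 190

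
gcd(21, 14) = 7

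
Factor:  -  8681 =-8681^1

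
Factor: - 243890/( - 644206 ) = 5^1*29^1 * 383^( - 1 ) =145/383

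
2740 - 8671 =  - 5931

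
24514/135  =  24514/135=181.59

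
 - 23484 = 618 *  (-38 )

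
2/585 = 2/585 = 0.00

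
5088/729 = 6 + 238/243 = 6.98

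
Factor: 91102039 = 7^1*2129^1 * 6113^1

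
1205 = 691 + 514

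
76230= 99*770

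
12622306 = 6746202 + 5876104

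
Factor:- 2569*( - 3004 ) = 7717276 = 2^2 * 7^1*367^1*751^1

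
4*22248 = 88992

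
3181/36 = 3181/36 = 88.36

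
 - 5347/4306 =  - 5347/4306= - 1.24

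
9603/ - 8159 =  - 2 + 6715/8159 = - 1.18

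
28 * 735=20580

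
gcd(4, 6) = 2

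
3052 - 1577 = 1475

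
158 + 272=430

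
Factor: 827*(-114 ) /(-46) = 47139/23= 3^1*19^1*23^(-1)*827^1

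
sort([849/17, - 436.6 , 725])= [ - 436.6,849/17,725 ] 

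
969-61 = 908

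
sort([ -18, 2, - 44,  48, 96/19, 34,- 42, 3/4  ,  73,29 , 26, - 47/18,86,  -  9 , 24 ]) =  [-44, - 42, - 18, - 9,  -  47/18,3/4,2 , 96/19, 24, 26, 29,34,48,73,  86]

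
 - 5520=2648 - 8168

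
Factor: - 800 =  - 2^5*5^2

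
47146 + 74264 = 121410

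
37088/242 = 18544/121 = 153.26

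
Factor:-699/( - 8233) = 3^1*233^1*8233^(  -  1)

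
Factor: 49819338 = 2^1*3^2*269^1*10289^1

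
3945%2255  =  1690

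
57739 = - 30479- - 88218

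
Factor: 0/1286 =0^1  =  0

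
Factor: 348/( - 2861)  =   - 2^2*3^1*29^1*2861^( - 1)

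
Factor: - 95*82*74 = -576460 =-2^2 * 5^1*19^1*37^1 * 41^1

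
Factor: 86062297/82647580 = 2^( - 2 ) *5^( - 1 )*23^1* 59^1*63421^1*4132379^(-1 ) 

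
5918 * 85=503030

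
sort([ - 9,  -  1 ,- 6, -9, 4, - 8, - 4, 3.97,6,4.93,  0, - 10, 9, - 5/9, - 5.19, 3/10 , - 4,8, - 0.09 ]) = [  -  10,-9, - 9,-8,  -  6, - 5.19 ,-4,-4,-1, - 5/9, - 0.09 , 0,3/10,3.97, 4, 4.93, 6, 8,9 ] 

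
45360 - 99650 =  - 54290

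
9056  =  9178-122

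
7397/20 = 7397/20 = 369.85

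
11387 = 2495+8892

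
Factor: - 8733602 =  - 2^1 * 229^1*19069^1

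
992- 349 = 643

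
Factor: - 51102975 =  - 3^1*5^2*7^1*11^1*8849^1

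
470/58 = 235/29 = 8.10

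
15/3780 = 1/252 = 0.00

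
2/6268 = 1/3134= 0.00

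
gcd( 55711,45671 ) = 1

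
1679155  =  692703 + 986452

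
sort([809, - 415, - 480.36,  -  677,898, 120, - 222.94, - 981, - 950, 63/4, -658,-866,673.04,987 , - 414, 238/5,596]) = [ - 981 , - 950,  -  866, - 677,-658,- 480.36, - 415,- 414, - 222.94,63/4,  238/5,120,596,673.04, 809,898,987 ]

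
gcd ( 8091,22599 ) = 279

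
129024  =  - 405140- - 534164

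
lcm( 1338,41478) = 41478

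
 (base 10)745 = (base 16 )2E9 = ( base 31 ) O1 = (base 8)1351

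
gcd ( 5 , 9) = 1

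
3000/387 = 7 + 97/129  =  7.75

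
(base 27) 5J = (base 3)12201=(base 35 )4e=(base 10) 154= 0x9a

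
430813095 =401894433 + 28918662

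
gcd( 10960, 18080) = 80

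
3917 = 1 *3917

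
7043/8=880 + 3/8 = 880.38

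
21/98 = 3/14 = 0.21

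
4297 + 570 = 4867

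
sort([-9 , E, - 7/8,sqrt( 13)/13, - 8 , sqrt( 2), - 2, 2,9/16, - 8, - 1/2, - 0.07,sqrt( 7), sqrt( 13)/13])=[ - 9, - 8, - 8, - 2, - 7/8, - 1/2, - 0.07, sqrt ( 13)/13,sqrt ( 13 )/13, 9/16,sqrt ( 2),  2,  sqrt( 7 ),  E ]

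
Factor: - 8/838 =  -  2^2*419^(-1 ) =- 4/419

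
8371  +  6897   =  15268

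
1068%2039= 1068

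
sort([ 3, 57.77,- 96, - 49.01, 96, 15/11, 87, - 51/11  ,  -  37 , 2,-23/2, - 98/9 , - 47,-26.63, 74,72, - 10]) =[ - 96, - 49.01, - 47, - 37,-26.63, -23/2, - 98/9,-10, - 51/11,15/11, 2, 3,  57.77,72, 74, 87,96] 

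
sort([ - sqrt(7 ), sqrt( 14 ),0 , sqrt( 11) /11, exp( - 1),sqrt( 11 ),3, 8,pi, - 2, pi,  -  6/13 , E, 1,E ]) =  [ - sqrt( 7),-2, - 6/13,  0, sqrt( 11) /11,exp( - 1 ),  1,E,E,3,pi,pi,sqrt ( 11 ), sqrt( 14 ), 8 ]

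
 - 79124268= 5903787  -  85028055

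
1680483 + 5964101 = 7644584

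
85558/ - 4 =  - 21390 + 1/2 = - 21389.50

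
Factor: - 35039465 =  - 5^1 * 17^1*23^1* 17923^1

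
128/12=32/3=10.67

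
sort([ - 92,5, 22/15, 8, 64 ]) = [  -  92,22/15, 5 , 8 , 64]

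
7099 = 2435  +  4664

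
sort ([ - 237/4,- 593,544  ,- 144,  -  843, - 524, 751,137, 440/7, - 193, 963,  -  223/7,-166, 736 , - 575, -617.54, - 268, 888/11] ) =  [  -  843,-617.54,  -  593,-575,  -  524,-268, - 193, - 166,-144,-237/4, - 223/7,  440/7, 888/11,  137,544,736, 751, 963 ]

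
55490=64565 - 9075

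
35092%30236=4856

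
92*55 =5060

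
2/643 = 2/643 = 0.00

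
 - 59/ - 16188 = 59/16188 = 0.00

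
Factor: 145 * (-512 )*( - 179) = 2^9*5^1  *  29^1*179^1=13288960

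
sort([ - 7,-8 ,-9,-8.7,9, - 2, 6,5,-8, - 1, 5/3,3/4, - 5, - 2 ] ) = [-9, - 8.7, - 8 , - 8 , - 7 , - 5, - 2, - 2,  -  1  ,  3/4, 5/3,5, 6 , 9] 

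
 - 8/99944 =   -  1/12493  =  - 0.00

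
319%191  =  128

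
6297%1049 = 3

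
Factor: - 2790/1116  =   - 5/2 = -  2^ ( - 1 )*5^1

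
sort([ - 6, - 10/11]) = [-6, - 10/11 ] 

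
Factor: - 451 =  - 11^1*41^1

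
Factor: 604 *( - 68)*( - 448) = 2^10*7^1*17^1*151^1 = 18400256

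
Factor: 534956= 2^2*17^1*7867^1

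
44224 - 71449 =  - 27225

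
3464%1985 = 1479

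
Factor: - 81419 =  - 13^1 *6263^1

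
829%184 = 93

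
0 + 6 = 6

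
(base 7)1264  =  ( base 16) 1E7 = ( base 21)124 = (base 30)G7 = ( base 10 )487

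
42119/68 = 619+27/68 = 619.40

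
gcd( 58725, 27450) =225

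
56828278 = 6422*8849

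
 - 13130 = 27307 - 40437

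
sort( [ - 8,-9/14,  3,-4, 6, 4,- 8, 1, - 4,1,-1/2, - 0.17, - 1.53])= [ - 8, - 8, - 4, - 4, - 1.53, - 9/14, - 1/2, - 0.17, 1 , 1, 3, 4,6 ] 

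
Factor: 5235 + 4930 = 5^1 * 19^1*107^1=10165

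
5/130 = 1/26 = 0.04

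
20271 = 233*87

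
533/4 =533/4 = 133.25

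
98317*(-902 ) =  - 88681934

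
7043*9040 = 63668720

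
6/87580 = 3/43790=0.00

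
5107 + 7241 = 12348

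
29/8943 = 29/8943 = 0.00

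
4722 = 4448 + 274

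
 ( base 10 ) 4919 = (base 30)5DT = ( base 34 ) 48n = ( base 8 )11467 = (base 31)53l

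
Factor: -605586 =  - 2^1*3^1*100931^1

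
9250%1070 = 690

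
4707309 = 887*5307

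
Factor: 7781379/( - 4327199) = -3^1*2593793^1*4327199^( - 1)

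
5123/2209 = 109/47 = 2.32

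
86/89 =86/89 = 0.97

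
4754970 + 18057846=22812816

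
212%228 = 212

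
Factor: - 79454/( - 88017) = 2^1*3^ ( - 1)*29339^( - 1 ) *39727^1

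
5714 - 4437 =1277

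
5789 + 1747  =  7536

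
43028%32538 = 10490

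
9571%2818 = 1117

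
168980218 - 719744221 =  - 550764003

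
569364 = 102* 5582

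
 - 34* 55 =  - 1870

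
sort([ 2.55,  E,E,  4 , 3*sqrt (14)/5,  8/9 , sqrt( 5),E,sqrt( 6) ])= [ 8/9, sqrt( 5 ),3*sqrt(14) /5 , sqrt( 6 ),2.55, E,E,E, 4]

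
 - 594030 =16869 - 610899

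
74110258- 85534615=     -  11424357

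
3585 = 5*717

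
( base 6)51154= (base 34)5T0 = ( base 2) 1101001101110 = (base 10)6766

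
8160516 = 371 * 21996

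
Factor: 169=13^2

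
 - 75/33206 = -1+33131/33206 = - 0.00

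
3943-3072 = 871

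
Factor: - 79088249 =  - 29^1*71^2*541^1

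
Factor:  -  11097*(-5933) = 65838501= 3^4*17^1 * 137^1*349^1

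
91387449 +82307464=173694913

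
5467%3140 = 2327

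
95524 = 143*668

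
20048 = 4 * 5012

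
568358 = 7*81194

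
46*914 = 42044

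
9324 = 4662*2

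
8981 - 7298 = 1683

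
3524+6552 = 10076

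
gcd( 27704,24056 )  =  8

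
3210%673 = 518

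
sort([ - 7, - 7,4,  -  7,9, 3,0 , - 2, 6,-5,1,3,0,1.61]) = [ - 7, - 7,  -  7,  -  5 , - 2,0,  0,  1,1.61, 3,3,4,6,9]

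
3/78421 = 3/78421 = 0.00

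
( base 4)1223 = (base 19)5C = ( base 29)3K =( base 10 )107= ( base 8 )153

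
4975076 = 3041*1636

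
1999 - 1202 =797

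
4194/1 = 4194 = 4194.00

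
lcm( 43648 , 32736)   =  130944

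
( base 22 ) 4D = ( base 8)145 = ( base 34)2X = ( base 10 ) 101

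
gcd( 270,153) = 9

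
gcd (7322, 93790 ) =2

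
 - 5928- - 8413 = 2485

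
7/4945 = 7/4945 = 0.00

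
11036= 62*178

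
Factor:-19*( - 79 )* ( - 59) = -19^1*59^1*79^1 = - 88559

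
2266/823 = 2266/823 = 2.75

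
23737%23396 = 341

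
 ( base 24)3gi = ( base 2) 100001010010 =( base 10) 2130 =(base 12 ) 1296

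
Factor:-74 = -2^1*37^1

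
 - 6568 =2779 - 9347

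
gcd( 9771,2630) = 1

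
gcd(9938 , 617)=1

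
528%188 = 152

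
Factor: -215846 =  - 2^1*107923^1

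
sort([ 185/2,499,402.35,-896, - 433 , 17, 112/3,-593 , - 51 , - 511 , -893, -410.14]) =[-896, -893, - 593, - 511, - 433 , - 410.14, - 51, 17,  112/3 , 185/2 , 402.35, 499] 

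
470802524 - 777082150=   -  306279626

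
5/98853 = 5/98853 = 0.00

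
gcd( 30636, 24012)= 828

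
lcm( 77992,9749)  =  77992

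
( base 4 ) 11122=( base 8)532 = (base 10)346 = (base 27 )CM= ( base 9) 424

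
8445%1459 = 1150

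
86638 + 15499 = 102137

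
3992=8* 499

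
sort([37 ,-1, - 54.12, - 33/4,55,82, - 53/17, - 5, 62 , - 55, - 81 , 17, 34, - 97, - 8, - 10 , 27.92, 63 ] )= [ - 97, - 81, - 55 , - 54.12,-10,-33/4, - 8, - 5, - 53/17 ,-1, 17,27.92,34,  37 , 55,62,63,82] 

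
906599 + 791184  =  1697783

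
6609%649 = 119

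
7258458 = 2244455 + 5014003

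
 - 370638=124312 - 494950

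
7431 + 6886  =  14317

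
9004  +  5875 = 14879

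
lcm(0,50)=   0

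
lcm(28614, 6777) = 257526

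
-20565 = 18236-38801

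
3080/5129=3080/5129=   0.60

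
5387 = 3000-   -  2387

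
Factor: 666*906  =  603396=2^2*3^3*37^1*151^1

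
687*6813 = 4680531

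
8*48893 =391144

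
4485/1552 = 4485/1552 =2.89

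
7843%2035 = 1738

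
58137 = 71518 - 13381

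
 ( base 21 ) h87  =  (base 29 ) 93G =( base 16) 1df8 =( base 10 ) 7672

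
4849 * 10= 48490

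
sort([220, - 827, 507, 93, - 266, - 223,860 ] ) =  [  -  827, - 266, - 223,  93, 220,507, 860]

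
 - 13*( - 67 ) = 871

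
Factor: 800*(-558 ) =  - 446400= -2^6*3^2*5^2*31^1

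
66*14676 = 968616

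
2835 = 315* 9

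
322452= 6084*53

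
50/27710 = 5/2771= 0.00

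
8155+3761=11916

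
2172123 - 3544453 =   -  1372330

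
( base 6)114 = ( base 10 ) 46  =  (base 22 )22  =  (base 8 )56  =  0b101110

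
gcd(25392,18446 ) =46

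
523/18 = 29 + 1/18 = 29.06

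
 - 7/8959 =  - 1 + 8952/8959 = - 0.00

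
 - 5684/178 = -2842/89 = - 31.93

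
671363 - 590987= 80376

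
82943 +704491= 787434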